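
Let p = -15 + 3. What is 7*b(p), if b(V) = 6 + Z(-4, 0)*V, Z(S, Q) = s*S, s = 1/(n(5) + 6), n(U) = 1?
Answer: 90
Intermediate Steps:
p = -12
s = ⅐ (s = 1/(1 + 6) = 1/7 = ⅐ ≈ 0.14286)
Z(S, Q) = S/7
b(V) = 6 - 4*V/7 (b(V) = 6 + ((⅐)*(-4))*V = 6 - 4*V/7)
7*b(p) = 7*(6 - 4/7*(-12)) = 7*(6 + 48/7) = 7*(90/7) = 90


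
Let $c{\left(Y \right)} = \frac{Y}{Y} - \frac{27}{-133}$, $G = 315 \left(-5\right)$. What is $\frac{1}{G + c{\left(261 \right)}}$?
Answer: $- \frac{133}{209315} \approx -0.00063541$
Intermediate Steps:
$G = -1575$
$c{\left(Y \right)} = \frac{160}{133}$ ($c{\left(Y \right)} = 1 - - \frac{27}{133} = 1 + \frac{27}{133} = \frac{160}{133}$)
$\frac{1}{G + c{\left(261 \right)}} = \frac{1}{-1575 + \frac{160}{133}} = \frac{1}{- \frac{209315}{133}} = - \frac{133}{209315}$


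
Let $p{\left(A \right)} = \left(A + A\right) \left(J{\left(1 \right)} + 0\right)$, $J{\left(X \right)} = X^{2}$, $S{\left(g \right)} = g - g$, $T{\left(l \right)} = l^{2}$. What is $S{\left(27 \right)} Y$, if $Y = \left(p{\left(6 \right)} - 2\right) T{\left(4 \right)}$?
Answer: $0$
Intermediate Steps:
$S{\left(g \right)} = 0$
$p{\left(A \right)} = 2 A$ ($p{\left(A \right)} = \left(A + A\right) \left(1^{2} + 0\right) = 2 A \left(1 + 0\right) = 2 A 1 = 2 A$)
$Y = 160$ ($Y = \left(2 \cdot 6 - 2\right) 4^{2} = \left(12 - 2\right) 16 = 10 \cdot 16 = 160$)
$S{\left(27 \right)} Y = 0 \cdot 160 = 0$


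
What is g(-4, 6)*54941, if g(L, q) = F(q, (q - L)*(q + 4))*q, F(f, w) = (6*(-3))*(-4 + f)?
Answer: -11867256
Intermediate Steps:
F(f, w) = 72 - 18*f (F(f, w) = -18*(-4 + f) = 72 - 18*f)
g(L, q) = q*(72 - 18*q) (g(L, q) = (72 - 18*q)*q = q*(72 - 18*q))
g(-4, 6)*54941 = (18*6*(4 - 1*6))*54941 = (18*6*(4 - 6))*54941 = (18*6*(-2))*54941 = -216*54941 = -11867256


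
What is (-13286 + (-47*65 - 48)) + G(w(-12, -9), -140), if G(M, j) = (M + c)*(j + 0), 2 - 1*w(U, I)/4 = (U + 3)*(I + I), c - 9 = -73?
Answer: 82171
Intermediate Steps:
c = -64 (c = 9 - 73 = -64)
w(U, I) = 8 - 8*I*(3 + U) (w(U, I) = 8 - 4*(U + 3)*(I + I) = 8 - 4*(3 + U)*2*I = 8 - 8*I*(3 + U))
G(M, j) = j*(-64 + M) (G(M, j) = (M - 64)*(j + 0) = (-64 + M)*j = j*(-64 + M))
(-13286 + (-47*65 - 48)) + G(w(-12, -9), -140) = (-13286 + (-47*65 - 48)) - 140*(-64 + (8 - 24*(-9) - 8*(-9)*(-12))) = (-13286 + (-3055 - 48)) - 140*(-64 + (8 + 216 - 864)) = (-13286 - 3103) - 140*(-64 - 640) = -16389 - 140*(-704) = -16389 + 98560 = 82171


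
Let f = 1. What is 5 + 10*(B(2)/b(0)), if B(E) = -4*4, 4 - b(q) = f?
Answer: -145/3 ≈ -48.333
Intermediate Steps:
b(q) = 3 (b(q) = 4 - 1*1 = 4 - 1 = 3)
B(E) = -16
5 + 10*(B(2)/b(0)) = 5 + 10*(-16/3) = 5 - 160/3 = -145/3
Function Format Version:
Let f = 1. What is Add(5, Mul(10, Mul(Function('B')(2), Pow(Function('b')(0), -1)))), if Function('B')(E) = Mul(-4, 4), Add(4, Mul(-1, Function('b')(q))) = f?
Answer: Rational(-145, 3) ≈ -48.333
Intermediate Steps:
Function('b')(q) = 3 (Function('b')(q) = Add(4, Mul(-1, 1)) = Add(4, -1) = 3)
Function('B')(E) = -16
Add(5, Mul(10, Mul(Function('B')(2), Pow(Function('b')(0), -1)))) = Add(5, Mul(10, Mul(-16, Pow(3, -1)))) = Add(5, Mul(10, Mul(-16, Rational(1, 3)))) = Add(5, Mul(10, Rational(-16, 3))) = Add(5, Rational(-160, 3)) = Rational(-145, 3)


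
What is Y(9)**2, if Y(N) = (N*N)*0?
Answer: 0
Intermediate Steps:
Y(N) = 0 (Y(N) = N**2*0 = 0)
Y(9)**2 = 0**2 = 0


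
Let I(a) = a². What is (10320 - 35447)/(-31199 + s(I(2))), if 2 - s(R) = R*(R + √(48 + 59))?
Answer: 784289051/974249657 - 100508*√107/974249657 ≈ 0.80395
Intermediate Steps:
s(R) = 2 - R*(R + √107) (s(R) = 2 - R*(R + √(48 + 59)) = 2 - R*(R + √107))
(10320 - 35447)/(-31199 + s(I(2))) = (10320 - 35447)/(-31199 + (2 - (2²)² - 1*2²*√107)) = -25127/(-31199 + (2 - 1*4² - 1*4*√107)) = -25127/(-31199 + (2 - 1*16 - 4*√107)) = -25127/(-31199 + (2 - 16 - 4*√107)) = -25127/(-31199 + (-14 - 4*√107)) = -25127/(-31213 - 4*√107)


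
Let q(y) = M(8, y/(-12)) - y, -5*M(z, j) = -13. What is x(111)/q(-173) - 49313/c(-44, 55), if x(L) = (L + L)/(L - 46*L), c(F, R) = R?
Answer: -17712338/19755 ≈ -896.60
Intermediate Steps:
M(z, j) = 13/5 (M(z, j) = -1/5*(-13) = 13/5)
x(L) = -2/45 (x(L) = (2*L)/((-45*L)) = (2*L)*(-1/(45*L)) = -2/45)
q(y) = 13/5 - y
x(111)/q(-173) - 49313/c(-44, 55) = -2/(45*(13/5 - 1*(-173))) - 49313/55 = -2/(45*(13/5 + 173)) - 49313*1/55 = -2/(45*878/5) - 4483/5 = -2/45*5/878 - 4483/5 = -1/3951 - 4483/5 = -17712338/19755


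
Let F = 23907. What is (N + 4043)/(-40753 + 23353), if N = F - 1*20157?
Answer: -7793/17400 ≈ -0.44787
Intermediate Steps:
N = 3750 (N = 23907 - 1*20157 = 23907 - 20157 = 3750)
(N + 4043)/(-40753 + 23353) = (3750 + 4043)/(-40753 + 23353) = 7793/(-17400) = 7793*(-1/17400) = -7793/17400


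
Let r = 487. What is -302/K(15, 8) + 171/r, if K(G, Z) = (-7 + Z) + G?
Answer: -72169/3896 ≈ -18.524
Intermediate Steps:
K(G, Z) = -7 + G + Z
-302/K(15, 8) + 171/r = -302/(-7 + 15 + 8) + 171/487 = -302/16 + 171*(1/487) = -302*1/16 + 171/487 = -151/8 + 171/487 = -72169/3896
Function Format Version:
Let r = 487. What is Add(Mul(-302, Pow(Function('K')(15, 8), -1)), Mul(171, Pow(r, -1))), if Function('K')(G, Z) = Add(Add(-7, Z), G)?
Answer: Rational(-72169, 3896) ≈ -18.524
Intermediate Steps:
Function('K')(G, Z) = Add(-7, G, Z)
Add(Mul(-302, Pow(Function('K')(15, 8), -1)), Mul(171, Pow(r, -1))) = Add(Mul(-302, Pow(Add(-7, 15, 8), -1)), Mul(171, Pow(487, -1))) = Add(Mul(-302, Pow(16, -1)), Mul(171, Rational(1, 487))) = Add(Mul(-302, Rational(1, 16)), Rational(171, 487)) = Add(Rational(-151, 8), Rational(171, 487)) = Rational(-72169, 3896)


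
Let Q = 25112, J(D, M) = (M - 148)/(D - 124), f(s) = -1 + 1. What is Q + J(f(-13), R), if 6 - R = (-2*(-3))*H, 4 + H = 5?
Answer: 778509/31 ≈ 25113.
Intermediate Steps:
H = 1 (H = -4 + 5 = 1)
R = 0 (R = 6 - (-2*(-3)) = 6 - 6 = 0)
f(s) = 0
J(D, M) = (-148 + M)/(-124 + D)
Q + J(f(-13), R) = 25112 + (-148 + 0)/(-124 + 0) = 25112 - 148/(-124) = 25112 - 1/124*(-148) = 25112 + 37/31 = 778509/31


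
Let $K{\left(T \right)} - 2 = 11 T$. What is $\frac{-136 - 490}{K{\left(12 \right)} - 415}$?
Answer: $\frac{626}{281} \approx 2.2278$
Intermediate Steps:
$K{\left(T \right)} = 2 + 11 T$
$\frac{-136 - 490}{K{\left(12 \right)} - 415} = \frac{-136 - 490}{\left(2 + 11 \cdot 12\right) - 415} = - \frac{626}{\left(2 + 132\right) - 415} = - \frac{626}{134 - 415} = - \frac{626}{-281} = \left(-626\right) \left(- \frac{1}{281}\right) = \frac{626}{281}$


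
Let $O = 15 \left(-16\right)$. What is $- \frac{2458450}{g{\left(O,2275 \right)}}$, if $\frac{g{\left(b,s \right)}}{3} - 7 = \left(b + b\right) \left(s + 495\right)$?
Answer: $\frac{2458450}{3988779} \approx 0.61634$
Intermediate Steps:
$O = -240$
$g{\left(b,s \right)} = 21 + 6 b \left(495 + s\right)$ ($g{\left(b,s \right)} = 21 + 3 \left(b + b\right) \left(s + 495\right) = 21 + 3 \cdot 2 b \left(495 + s\right) = 21 + 6 b \left(495 + s\right)$)
$- \frac{2458450}{g{\left(O,2275 \right)}} = - \frac{2458450}{21 + 2970 \left(-240\right) + 6 \left(-240\right) 2275} = - \frac{2458450}{21 - 712800 - 3276000} = - \frac{2458450}{-3988779} = \left(-2458450\right) \left(- \frac{1}{3988779}\right) = \frac{2458450}{3988779}$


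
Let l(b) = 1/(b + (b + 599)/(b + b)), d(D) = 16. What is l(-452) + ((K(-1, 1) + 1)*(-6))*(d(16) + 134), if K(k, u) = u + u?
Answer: -1103639404/408755 ≈ -2700.0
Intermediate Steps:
K(k, u) = 2*u
l(b) = 1/(b + (599 + b)/(2*b)) (l(b) = 1/(b + (599 + b)/((2*b))) = 1/(b + (599 + b)*(1/(2*b))) = 1/(b + (599 + b)/(2*b)))
l(-452) + ((K(-1, 1) + 1)*(-6))*(d(16) + 134) = 2*(-452)/(599 - 452 + 2*(-452)**2) + ((2*1 + 1)*(-6))*(16 + 134) = 2*(-452)/(599 - 452 + 2*204304) + ((2 + 1)*(-6))*150 = 2*(-452)/(599 - 452 + 408608) + (3*(-6))*150 = 2*(-452)/408755 - 18*150 = 2*(-452)*(1/408755) - 2700 = -904/408755 - 2700 = -1103639404/408755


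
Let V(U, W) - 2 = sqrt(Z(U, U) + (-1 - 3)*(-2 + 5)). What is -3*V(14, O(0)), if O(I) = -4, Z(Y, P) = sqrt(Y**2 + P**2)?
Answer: -6 - 3*sqrt(-12 + 14*sqrt(2)) ≈ -14.378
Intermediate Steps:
Z(Y, P) = sqrt(P**2 + Y**2)
V(U, W) = 2 + sqrt(-12 + sqrt(2)*sqrt(U**2)) (V(U, W) = 2 + sqrt(sqrt(U**2 + U**2) + (-1 - 3)*(-2 + 5)) = 2 + sqrt(sqrt(2*U**2) - 4*3) = 2 + sqrt(sqrt(2)*sqrt(U**2) - 12) = 2 + sqrt(-12 + sqrt(2)*sqrt(U**2)))
-3*V(14, O(0)) = -3*(2 + sqrt(-12 + sqrt(2)*sqrt(14**2))) = -3*(2 + sqrt(-12 + sqrt(2)*sqrt(196))) = -3*(2 + sqrt(-12 + sqrt(2)*14)) = -3*(2 + sqrt(-12 + 14*sqrt(2))) = -6 - 3*sqrt(-12 + 14*sqrt(2))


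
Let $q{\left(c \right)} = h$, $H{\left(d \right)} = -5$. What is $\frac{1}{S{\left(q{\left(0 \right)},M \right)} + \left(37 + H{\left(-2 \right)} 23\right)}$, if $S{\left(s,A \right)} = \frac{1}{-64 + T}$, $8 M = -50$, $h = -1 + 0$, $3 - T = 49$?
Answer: $- \frac{110}{8581} \approx -0.012819$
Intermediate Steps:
$T = -46$ ($T = 3 - 49 = -46$)
$h = -1$
$q{\left(c \right)} = -1$
$M = - \frac{25}{4}$ ($M = \frac{1}{8} \left(-50\right) = - \frac{25}{4} \approx -6.25$)
$S{\left(s,A \right)} = - \frac{1}{110}$ ($S{\left(s,A \right)} = \frac{1}{-64 - 46} = \frac{1}{-110} = - \frac{1}{110}$)
$\frac{1}{S{\left(q{\left(0 \right)},M \right)} + \left(37 + H{\left(-2 \right)} 23\right)} = \frac{1}{- \frac{1}{110} + \left(37 - 115\right)} = \frac{1}{- \frac{1}{110} - 78} = \frac{1}{- \frac{8581}{110}} = - \frac{110}{8581}$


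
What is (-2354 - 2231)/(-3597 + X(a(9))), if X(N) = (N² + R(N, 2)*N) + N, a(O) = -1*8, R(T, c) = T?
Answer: 4585/3477 ≈ 1.3187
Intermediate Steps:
a(O) = -8
X(N) = N + 2*N² (X(N) = (N² + N*N) + N = (N² + N²) + N = 2*N² + N = N + 2*N²)
(-2354 - 2231)/(-3597 + X(a(9))) = (-2354 - 2231)/(-3597 - 8*(1 + 2*(-8))) = -4585/(-3597 - 8*(1 - 16)) = -4585/(-3597 - 8*(-15)) = -4585/(-3597 + 120) = -4585/(-3477) = -4585*(-1/3477) = 4585/3477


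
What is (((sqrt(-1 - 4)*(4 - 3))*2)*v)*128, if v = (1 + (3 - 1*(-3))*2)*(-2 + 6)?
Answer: 13312*I*sqrt(5) ≈ 29767.0*I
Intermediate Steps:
v = 52 (v = (1 + (3 + 3)*2)*4 = (1 + 6*2)*4 = (1 + 12)*4 = 13*4 = 52)
(((sqrt(-1 - 4)*(4 - 3))*2)*v)*128 = (((sqrt(-1 - 4)*(4 - 3))*2)*52)*128 = (((sqrt(-5)*1)*2)*52)*128 = ((((I*sqrt(5))*1)*2)*52)*128 = (((I*sqrt(5))*2)*52)*128 = ((2*I*sqrt(5))*52)*128 = (104*I*sqrt(5))*128 = 13312*I*sqrt(5)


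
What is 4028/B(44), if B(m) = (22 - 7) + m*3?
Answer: 4028/147 ≈ 27.401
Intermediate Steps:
B(m) = 15 + 3*m
4028/B(44) = 4028/(15 + 3*44) = 4028/(15 + 132) = 4028/147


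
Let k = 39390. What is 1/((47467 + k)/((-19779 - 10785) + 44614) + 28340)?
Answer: 14050/398263857 ≈ 3.5278e-5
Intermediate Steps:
1/((47467 + k)/((-19779 - 10785) + 44614) + 28340) = 1/((47467 + 39390)/((-19779 - 10785) + 44614) + 28340) = 1/(86857/(-30564 + 44614) + 28340) = 1/(86857/14050 + 28340) = 1/(398263857/14050) = 14050/398263857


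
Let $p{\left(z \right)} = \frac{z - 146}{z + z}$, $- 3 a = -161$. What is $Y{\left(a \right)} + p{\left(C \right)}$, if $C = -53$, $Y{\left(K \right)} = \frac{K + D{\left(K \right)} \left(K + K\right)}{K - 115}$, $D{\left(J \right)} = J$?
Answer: $- \frac{118187}{1272} \approx -92.914$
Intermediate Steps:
$a = \frac{161}{3}$ ($a = \left(- \frac{1}{3}\right) \left(-161\right) = \frac{161}{3} \approx 53.667$)
$Y{\left(K \right)} = \frac{K + 2 K^{2}}{-115 + K}$ ($Y{\left(K \right)} = \frac{K + K \left(K + K\right)}{K - 115} = \frac{K + K 2 K}{-115 + K} = \frac{K + 2 K^{2}}{-115 + K}$)
$p{\left(z \right)} = \frac{-146 + z}{2 z}$
$Y{\left(a \right)} + p{\left(C \right)} = \frac{161 \left(1 + 2 \cdot \frac{161}{3}\right)}{3 \left(-115 + \frac{161}{3}\right)} + \frac{-146 - 53}{2 \left(-53\right)} = \frac{161 \left(1 + \frac{322}{3}\right)}{3 \left(- \frac{184}{3}\right)} + \frac{1}{2} \left(- \frac{1}{53}\right) \left(-199\right) = \frac{161}{3} \left(- \frac{3}{184}\right) \frac{325}{3} + \frac{199}{106} = - \frac{2275}{24} + \frac{199}{106} = - \frac{118187}{1272}$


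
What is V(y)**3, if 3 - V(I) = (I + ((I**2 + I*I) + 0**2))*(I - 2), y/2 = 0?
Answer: 27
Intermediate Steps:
y = 0 (y = 2*0 = 0)
V(I) = 3 - (-2 + I)*(I + 2*I**2) (V(I) = 3 - (I + ((I**2 + I*I) + 0**2))*(I - 2) = 3 - (I + ((I**2 + I**2) + 0))*(-2 + I) = 3 - (I + (2*I**2 + 0))*(-2 + I) = 3 - (I + 2*I**2)*(-2 + I) = 3 - (-2 + I)*(I + 2*I**2))
V(y)**3 = (3 - 2*0**3 + 2*0 + 3*0**2)**3 = (3 - 2*0 + 0 + 3*0)**3 = (3 + 0 + 0 + 0)**3 = 3**3 = 27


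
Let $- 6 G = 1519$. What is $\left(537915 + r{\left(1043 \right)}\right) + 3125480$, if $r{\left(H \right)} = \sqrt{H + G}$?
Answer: $3663395 + \frac{\sqrt{28434}}{6} \approx 3.6634 \cdot 10^{6}$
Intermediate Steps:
$G = - \frac{1519}{6}$ ($G = \left(- \frac{1}{6}\right) 1519 = - \frac{1519}{6} \approx -253.17$)
$r{\left(H \right)} = \sqrt{- \frac{1519}{6} + H}$ ($r{\left(H \right)} = \sqrt{H - \frac{1519}{6}} = \sqrt{- \frac{1519}{6} + H}$)
$\left(537915 + r{\left(1043 \right)}\right) + 3125480 = \left(537915 + \frac{\sqrt{-9114 + 36 \cdot 1043}}{6}\right) + 3125480 = \left(537915 + \frac{\sqrt{-9114 + 37548}}{6}\right) + 3125480 = \left(537915 + \frac{\sqrt{28434}}{6}\right) + 3125480 = 3663395 + \frac{\sqrt{28434}}{6}$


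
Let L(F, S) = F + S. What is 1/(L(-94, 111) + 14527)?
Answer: 1/14544 ≈ 6.8757e-5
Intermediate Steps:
1/(L(-94, 111) + 14527) = 1/((-94 + 111) + 14527) = 1/(17 + 14527) = 1/14544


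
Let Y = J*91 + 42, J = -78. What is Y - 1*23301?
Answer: -30357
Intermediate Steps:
Y = -7056 (Y = -78*91 + 42 = -7098 + 42 = -7056)
Y - 1*23301 = -7056 - 1*23301 = -7056 - 23301 = -30357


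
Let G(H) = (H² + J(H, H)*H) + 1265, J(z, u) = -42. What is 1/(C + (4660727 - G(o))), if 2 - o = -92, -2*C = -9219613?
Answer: 2/18528761 ≈ 1.0794e-7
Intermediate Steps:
C = 9219613/2 (C = -½*(-9219613) = 9219613/2 ≈ 4.6098e+6)
o = 94 (o = 2 - 1*(-92) = 2 + 92 = 94)
G(H) = 1265 + H² - 42*H (G(H) = (H² - 42*H) + 1265 = 1265 + H² - 42*H)
1/(C + (4660727 - G(o))) = 1/(9219613/2 + (4660727 - (1265 + 94² - 42*94))) = 1/(9219613/2 + (4660727 - (1265 + 8836 - 3948))) = 1/(9219613/2 + (4660727 - 1*6153)) = 1/(9219613/2 + (4660727 - 6153)) = 1/(9219613/2 + 4654574) = 1/(18528761/2) = 2/18528761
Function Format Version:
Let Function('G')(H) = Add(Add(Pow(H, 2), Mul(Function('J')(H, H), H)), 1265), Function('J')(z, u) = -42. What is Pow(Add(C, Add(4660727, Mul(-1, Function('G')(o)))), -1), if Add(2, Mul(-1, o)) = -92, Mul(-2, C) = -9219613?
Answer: Rational(2, 18528761) ≈ 1.0794e-7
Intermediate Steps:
C = Rational(9219613, 2) (C = Mul(Rational(-1, 2), -9219613) = Rational(9219613, 2) ≈ 4.6098e+6)
o = 94 (o = Add(2, Mul(-1, -92)) = Add(2, 92) = 94)
Function('G')(H) = Add(1265, Pow(H, 2), Mul(-42, H)) (Function('G')(H) = Add(Add(Pow(H, 2), Mul(-42, H)), 1265) = Add(1265, Pow(H, 2), Mul(-42, H)))
Pow(Add(C, Add(4660727, Mul(-1, Function('G')(o)))), -1) = Pow(Add(Rational(9219613, 2), Add(4660727, Mul(-1, Add(1265, Pow(94, 2), Mul(-42, 94))))), -1) = Pow(Add(Rational(9219613, 2), Add(4660727, Mul(-1, Add(1265, 8836, -3948)))), -1) = Pow(Add(Rational(9219613, 2), Add(4660727, Mul(-1, 6153))), -1) = Pow(Add(Rational(9219613, 2), Add(4660727, -6153)), -1) = Pow(Add(Rational(9219613, 2), 4654574), -1) = Pow(Rational(18528761, 2), -1) = Rational(2, 18528761)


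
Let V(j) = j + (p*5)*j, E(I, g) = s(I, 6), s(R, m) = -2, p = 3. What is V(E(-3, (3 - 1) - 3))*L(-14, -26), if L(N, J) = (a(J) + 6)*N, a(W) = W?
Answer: -8960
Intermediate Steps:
L(N, J) = N*(6 + J) (L(N, J) = (J + 6)*N = (6 + J)*N = N*(6 + J))
E(I, g) = -2
V(j) = 16*j (V(j) = j + (3*5)*j = j + 15*j = 16*j)
V(E(-3, (3 - 1) - 3))*L(-14, -26) = (16*(-2))*(-14*(6 - 26)) = -(-448)*(-20) = -32*280 = -8960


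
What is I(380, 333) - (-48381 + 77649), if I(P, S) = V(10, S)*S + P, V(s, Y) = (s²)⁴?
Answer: 33299971112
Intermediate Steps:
V(s, Y) = s⁸
I(P, S) = P + 100000000*S (I(P, S) = 10⁸*S + P = 100000000*S + P = P + 100000000*S)
I(380, 333) - (-48381 + 77649) = (380 + 100000000*333) - (-48381 + 77649) = (380 + 33300000000) - 1*29268 = 33300000380 - 29268 = 33299971112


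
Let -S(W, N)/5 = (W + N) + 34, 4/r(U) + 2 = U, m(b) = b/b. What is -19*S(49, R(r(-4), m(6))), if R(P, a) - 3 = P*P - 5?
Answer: 69635/9 ≈ 7737.2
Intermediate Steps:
m(b) = 1
r(U) = 4/(-2 + U)
R(P, a) = -2 + P**2 (R(P, a) = 3 + (P*P - 5) = 3 + (P**2 - 5) = 3 + (-5 + P**2) = -2 + P**2)
S(W, N) = -170 - 5*N - 5*W (S(W, N) = -5*((W + N) + 34) = -5*((N + W) + 34) = -5*(34 + N + W) = -170 - 5*N - 5*W)
-19*S(49, R(r(-4), m(6))) = -19*(-170 - 5*(-2 + (4/(-2 - 4))**2) - 5*49) = -19*(-170 - 5*(-2 + (4/(-6))**2) - 245) = -19*(-170 - 5*(-2 + (4*(-1/6))**2) - 245) = -19*(-170 - 5*(-2 + (-2/3)**2) - 245) = -19*(-170 - 5*(-2 + 4/9) - 245) = -19*(-170 - 5*(-14/9) - 245) = -19*(-170 + 70/9 - 245) = -19*(-3665/9) = 69635/9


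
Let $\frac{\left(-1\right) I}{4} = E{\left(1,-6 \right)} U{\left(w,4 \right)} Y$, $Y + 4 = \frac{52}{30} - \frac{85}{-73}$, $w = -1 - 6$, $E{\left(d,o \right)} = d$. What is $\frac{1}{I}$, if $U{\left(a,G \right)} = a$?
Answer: $- \frac{1095}{33796} \approx -0.0324$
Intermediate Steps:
$w = -7$
$Y = - \frac{1207}{1095}$ ($Y = -4 + \left(\frac{52}{30} - \frac{85}{-73}\right) = -4 + \left(52 \cdot \frac{1}{30} - - \frac{85}{73}\right) = -4 + \left(\frac{26}{15} + \frac{85}{73}\right) = -4 + \frac{3173}{1095} = - \frac{1207}{1095} \approx -1.1023$)
$I = - \frac{33796}{1095}$ ($I = - 4 \cdot 1 \left(-7\right) \left(- \frac{1207}{1095}\right) = - 4 \left(\left(-7\right) \left(- \frac{1207}{1095}\right)\right) = \left(-4\right) \frac{8449}{1095} = - \frac{33796}{1095} \approx -30.864$)
$\frac{1}{I} = \frac{1}{- \frac{33796}{1095}} = - \frac{1095}{33796}$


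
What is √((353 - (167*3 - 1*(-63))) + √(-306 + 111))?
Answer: √(-211 + I*√195) ≈ 0.48041 + 14.534*I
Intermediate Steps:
√((353 - (167*3 - 1*(-63))) + √(-306 + 111)) = √((353 - (501 + 63)) + √(-195)) = √((353 - 1*564) + I*√195) = √((353 - 564) + I*√195) = √(-211 + I*√195)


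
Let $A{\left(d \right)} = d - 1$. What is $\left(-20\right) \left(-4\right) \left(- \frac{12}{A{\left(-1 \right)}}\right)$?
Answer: $480$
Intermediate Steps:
$A{\left(d \right)} = -1 + d$
$\left(-20\right) \left(-4\right) \left(- \frac{12}{A{\left(-1 \right)}}\right) = \left(-20\right) \left(-4\right) \left(- \frac{12}{-1 - 1}\right) = 80 \left(- \frac{12}{-2}\right) = 80 \left(\left(-12\right) \left(- \frac{1}{2}\right)\right) = 80 \cdot 6 = 480$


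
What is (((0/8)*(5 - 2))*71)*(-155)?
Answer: 0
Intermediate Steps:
(((0/8)*(5 - 2))*71)*(-155) = (((0*(⅛))*3)*71)*(-155) = ((0*3)*71)*(-155) = (0*71)*(-155) = 0*(-155) = 0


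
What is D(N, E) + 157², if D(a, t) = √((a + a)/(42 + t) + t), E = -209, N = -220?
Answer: 24649 + I*√5755321/167 ≈ 24649.0 + 14.365*I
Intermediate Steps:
D(a, t) = √(t + 2*a/(42 + t)) (D(a, t) = √((2*a)/(42 + t) + t) = √(2*a/(42 + t) + t) = √(t + 2*a/(42 + t)))
D(N, E) + 157² = √((2*(-220) - 209*(42 - 209))/(42 - 209)) + 157² = √((-440 - 209*(-167))/(-167)) + 24649 = √(-(-440 + 34903)/167) + 24649 = √(-1/167*34463) + 24649 = √(-34463/167) + 24649 = I*√5755321/167 + 24649 = 24649 + I*√5755321/167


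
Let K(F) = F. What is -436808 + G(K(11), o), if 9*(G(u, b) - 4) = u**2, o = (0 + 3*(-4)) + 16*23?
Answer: -3931115/9 ≈ -4.3679e+5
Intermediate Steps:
o = 356 (o = (0 - 12) + 368 = -12 + 368 = 356)
G(u, b) = 4 + u**2/9
-436808 + G(K(11), o) = -436808 + (4 + (1/9)*11**2) = -436808 + (4 + (1/9)*121) = -436808 + (4 + 121/9) = -436808 + 157/9 = -3931115/9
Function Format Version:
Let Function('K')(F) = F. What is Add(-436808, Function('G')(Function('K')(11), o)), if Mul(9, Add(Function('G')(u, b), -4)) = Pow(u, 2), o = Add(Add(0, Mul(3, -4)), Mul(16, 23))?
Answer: Rational(-3931115, 9) ≈ -4.3679e+5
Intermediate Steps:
o = 356 (o = Add(Add(0, -12), 368) = Add(-12, 368) = 356)
Function('G')(u, b) = Add(4, Mul(Rational(1, 9), Pow(u, 2)))
Add(-436808, Function('G')(Function('K')(11), o)) = Add(-436808, Add(4, Mul(Rational(1, 9), Pow(11, 2)))) = Add(-436808, Add(4, Mul(Rational(1, 9), 121))) = Add(-436808, Add(4, Rational(121, 9))) = Add(-436808, Rational(157, 9)) = Rational(-3931115, 9)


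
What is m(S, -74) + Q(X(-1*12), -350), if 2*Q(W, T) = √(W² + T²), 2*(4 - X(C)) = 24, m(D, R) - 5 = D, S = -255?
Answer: -250 + √30641 ≈ -74.954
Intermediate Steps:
m(D, R) = 5 + D
X(C) = -8 (X(C) = 4 - ½*24 = 4 - 12 = -8)
Q(W, T) = √(T² + W²)/2 (Q(W, T) = √(W² + T²)/2 = √(T² + W²)/2)
m(S, -74) + Q(X(-1*12), -350) = (5 - 255) + √((-350)² + (-8)²)/2 = -250 + √(122500 + 64)/2 = -250 + √122564/2 = -250 + (2*√30641)/2 = -250 + √30641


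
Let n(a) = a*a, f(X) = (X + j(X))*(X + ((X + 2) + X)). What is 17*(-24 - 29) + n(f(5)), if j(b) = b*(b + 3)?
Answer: 584324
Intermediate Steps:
j(b) = b*(3 + b)
f(X) = (2 + 3*X)*(X + X*(3 + X)) (f(X) = (X + X*(3 + X))*(X + ((X + 2) + X)) = (X + X*(3 + X))*(X + ((2 + X) + X)) = (X + X*(3 + X))*(X + (2 + 2*X)) = (X + X*(3 + X))*(2 + 3*X) = (2 + 3*X)*(X + X*(3 + X)))
n(a) = a²
17*(-24 - 29) + n(f(5)) = 17*(-24 - 29) + (5*(8 + 3*5² + 14*5))² = 17*(-53) + (5*(8 + 3*25 + 70))² = -901 + (5*(8 + 75 + 70))² = -901 + (5*153)² = -901 + 765² = -901 + 585225 = 584324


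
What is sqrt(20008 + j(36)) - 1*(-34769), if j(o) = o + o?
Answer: 34769 + 4*sqrt(1255) ≈ 34911.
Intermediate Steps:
j(o) = 2*o
sqrt(20008 + j(36)) - 1*(-34769) = sqrt(20008 + 2*36) - 1*(-34769) = sqrt(20008 + 72) + 34769 = sqrt(20080) + 34769 = 4*sqrt(1255) + 34769 = 34769 + 4*sqrt(1255)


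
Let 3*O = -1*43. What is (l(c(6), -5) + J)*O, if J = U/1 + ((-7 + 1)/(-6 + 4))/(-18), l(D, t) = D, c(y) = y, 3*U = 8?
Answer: -731/6 ≈ -121.83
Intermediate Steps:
U = 8/3 (U = (⅓)*8 = 8/3 ≈ 2.6667)
J = 5/2 (J = (8/3)/1 + ((-7 + 1)/(-6 + 4))/(-18) = (8/3)*1 - 6/(-2)*(-1/18) = 8/3 - 6*(-½)*(-1/18) = 8/3 + 3*(-1/18) = 8/3 - ⅙ = 5/2 ≈ 2.5000)
O = -43/3 (O = (-1*43)/3 = (⅓)*(-43) = -43/3 ≈ -14.333)
(l(c(6), -5) + J)*O = (6 + 5/2)*(-43/3) = (17/2)*(-43/3) = -731/6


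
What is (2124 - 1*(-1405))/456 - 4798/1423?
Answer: 2833879/648888 ≈ 4.3673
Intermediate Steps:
(2124 - 1*(-1405))/456 - 4798/1423 = (2124 + 1405)*(1/456) - 4798*1/1423 = 3529*(1/456) - 4798/1423 = 3529/456 - 4798/1423 = 2833879/648888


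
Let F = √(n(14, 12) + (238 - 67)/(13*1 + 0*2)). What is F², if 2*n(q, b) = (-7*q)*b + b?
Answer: -7395/13 ≈ -568.85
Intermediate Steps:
n(q, b) = b/2 - 7*b*q/2 (n(q, b) = ((-7*q)*b + b)/2 = (-7*b*q + b)/2 = (b - 7*b*q)/2 = b/2 - 7*b*q/2)
F = I*√96135/13 (F = √((½)*12*(1 - 7*14) + (238 - 67)/(13*1 + 0*2)) = √((½)*12*(1 - 98) + 171/(13 + 0)) = √((½)*12*(-97) + 171/13) = √(-582 + 171*(1/13)) = √(-582 + 171/13) = √(-7395/13) = I*√96135/13 ≈ 23.85*I)
F² = (I*√96135/13)² = -7395/13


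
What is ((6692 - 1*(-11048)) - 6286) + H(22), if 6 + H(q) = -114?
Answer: 11334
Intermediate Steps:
H(q) = -120 (H(q) = -6 - 114 = -120)
((6692 - 1*(-11048)) - 6286) + H(22) = ((6692 - 1*(-11048)) - 6286) - 120 = ((6692 + 11048) - 6286) - 120 = (17740 - 6286) - 120 = 11454 - 120 = 11334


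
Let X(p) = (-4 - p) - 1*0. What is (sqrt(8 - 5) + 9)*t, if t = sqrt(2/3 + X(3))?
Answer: I*(sqrt(19) + 3*sqrt(57)) ≈ 27.008*I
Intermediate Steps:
X(p) = -4 - p (X(p) = (-4 - p) + 0 = -4 - p)
t = I*sqrt(57)/3 (t = sqrt(2/3 + (-4 - 1*3)) = sqrt(2*(1/3) + (-4 - 3)) = sqrt(2/3 - 7) = sqrt(-19/3) = I*sqrt(57)/3 ≈ 2.5166*I)
(sqrt(8 - 5) + 9)*t = (sqrt(8 - 5) + 9)*(I*sqrt(57)/3) = (sqrt(3) + 9)*(I*sqrt(57)/3) = (9 + sqrt(3))*(I*sqrt(57)/3) = I*sqrt(57)*(9 + sqrt(3))/3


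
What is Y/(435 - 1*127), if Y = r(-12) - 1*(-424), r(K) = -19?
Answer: 405/308 ≈ 1.3149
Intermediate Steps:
Y = 405 (Y = -19 - 1*(-424) = -19 + 424 = 405)
Y/(435 - 1*127) = 405/(435 - 1*127) = 405/(435 - 127) = 405/308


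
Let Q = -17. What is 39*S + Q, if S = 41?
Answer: 1582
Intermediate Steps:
39*S + Q = 39*41 - 17 = 1599 - 17 = 1582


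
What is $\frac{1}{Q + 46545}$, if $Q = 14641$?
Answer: $\frac{1}{61186} \approx 1.6344 \cdot 10^{-5}$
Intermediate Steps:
$\frac{1}{Q + 46545} = \frac{1}{14641 + 46545} = \frac{1}{61186}$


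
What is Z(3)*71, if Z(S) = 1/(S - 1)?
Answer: 71/2 ≈ 35.500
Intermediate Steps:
Z(S) = 1/(-1 + S)
Z(3)*71 = 71/(-1 + 3) = 71/2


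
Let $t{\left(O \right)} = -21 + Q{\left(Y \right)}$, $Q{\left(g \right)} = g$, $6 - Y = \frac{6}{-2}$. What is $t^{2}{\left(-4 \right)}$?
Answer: $144$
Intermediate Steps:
$Y = 9$ ($Y = 6 - \frac{6}{-2} = 6 - 6 \left(- \frac{1}{2}\right) = 6 - -3 = 6 + 3 = 9$)
$t{\left(O \right)} = -12$ ($t{\left(O \right)} = -21 + 9 = -12$)
$t^{2}{\left(-4 \right)} = \left(-12\right)^{2} = 144$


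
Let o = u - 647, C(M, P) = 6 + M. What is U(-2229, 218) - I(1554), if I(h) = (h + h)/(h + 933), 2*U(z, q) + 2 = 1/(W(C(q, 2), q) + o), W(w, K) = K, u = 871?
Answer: -1647831/732836 ≈ -2.2486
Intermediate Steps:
o = 224 (o = 871 - 647 = 224)
U(z, q) = -1 + 1/(2*(224 + q)) (U(z, q) = -1 + 1/(2*(q + 224)) = -1 + 1/(2*(224 + q)))
I(h) = 2*h/(933 + h) (I(h) = (2*h)/(933 + h) = 2*h/(933 + h))
U(-2229, 218) - I(1554) = (-447/2 - 1*218)/(224 + 218) - 2*1554/(933 + 1554) = (-447/2 - 218)/442 - 2*1554/2487 = (1/442)*(-883/2) - 2*1554/2487 = -883/884 - 1*1036/829 = -883/884 - 1036/829 = -1647831/732836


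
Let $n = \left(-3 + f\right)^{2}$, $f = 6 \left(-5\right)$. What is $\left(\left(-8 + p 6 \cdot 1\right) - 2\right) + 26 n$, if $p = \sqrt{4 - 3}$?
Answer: $28310$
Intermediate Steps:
$p = 1$ ($p = \sqrt{1} = 1$)
$f = -30$
$n = 1089$ ($n = \left(-3 - 30\right)^{2} = \left(-33\right)^{2} = 1089$)
$\left(\left(-8 + p 6 \cdot 1\right) - 2\right) + 26 n = \left(\left(-8 + 1 \cdot 6 \cdot 1\right) - 2\right) + 26 \cdot 1089 = \left(\left(-8 + 6 \cdot 1\right) - 2\right) + 28314 = \left(\left(-8 + 6\right) - 2\right) + 28314 = \left(-2 - 2\right) + 28314 = -4 + 28314 = 28310$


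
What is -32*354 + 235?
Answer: -11093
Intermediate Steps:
-32*354 + 235 = -11328 + 235 = -11093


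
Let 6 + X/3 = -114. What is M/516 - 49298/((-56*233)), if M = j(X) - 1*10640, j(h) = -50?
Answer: -14255669/841596 ≈ -16.939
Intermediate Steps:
X = -360 (X = -18 + 3*(-114) = -18 - 342 = -360)
M = -10690 (M = -50 - 1*10640 = -50 - 10640 = -10690)
M/516 - 49298/((-56*233)) = -10690/516 - 49298/((-56*233)) = -10690*1/516 - 49298/(-13048) = -5345/258 - 49298*(-1/13048) = -5345/258 + 24649/6524 = -14255669/841596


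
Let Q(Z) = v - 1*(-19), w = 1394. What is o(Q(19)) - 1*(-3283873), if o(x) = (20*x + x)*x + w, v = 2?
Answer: 3294528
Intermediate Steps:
Q(Z) = 21 (Q(Z) = 2 - 1*(-19) = 2 + 19 = 21)
o(x) = 1394 + 21*x**2 (o(x) = (20*x + x)*x + 1394 = (21*x)*x + 1394 = 21*x**2 + 1394 = 1394 + 21*x**2)
o(Q(19)) - 1*(-3283873) = (1394 + 21*21**2) - 1*(-3283873) = (1394 + 21*441) + 3283873 = (1394 + 9261) + 3283873 = 10655 + 3283873 = 3294528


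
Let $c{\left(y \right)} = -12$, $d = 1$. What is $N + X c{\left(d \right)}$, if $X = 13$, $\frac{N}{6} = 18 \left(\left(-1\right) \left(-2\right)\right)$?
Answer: $60$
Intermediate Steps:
$N = 216$ ($N = 6 \cdot 18 \left(\left(-1\right) \left(-2\right)\right) = 6 \cdot 18 \cdot 2 = 6 \cdot 36 = 216$)
$N + X c{\left(d \right)} = 216 + 13 \left(-12\right) = 216 - 156 = 60$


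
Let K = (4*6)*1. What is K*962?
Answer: 23088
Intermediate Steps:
K = 24 (K = 24*1 = 24)
K*962 = 24*962 = 23088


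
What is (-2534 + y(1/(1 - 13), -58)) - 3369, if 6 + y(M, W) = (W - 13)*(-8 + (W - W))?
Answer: -5341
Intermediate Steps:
y(M, W) = 98 - 8*W (y(M, W) = -6 + (W - 13)*(-8 + (W - W)) = -6 + (-13 + W)*(-8 + 0) = -6 + (-13 + W)*(-8) = -6 + (104 - 8*W) = 98 - 8*W)
(-2534 + y(1/(1 - 13), -58)) - 3369 = (-2534 + (98 - 8*(-58))) - 3369 = (-2534 + (98 + 464)) - 3369 = (-2534 + 562) - 3369 = -1972 - 3369 = -5341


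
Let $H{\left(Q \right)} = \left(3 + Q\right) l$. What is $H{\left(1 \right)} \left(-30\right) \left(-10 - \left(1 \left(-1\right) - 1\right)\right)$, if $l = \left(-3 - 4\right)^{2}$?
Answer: $47040$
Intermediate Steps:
$l = 49$ ($l = \left(-3 - 4\right)^{2} = \left(-7\right)^{2} = 49$)
$H{\left(Q \right)} = 147 + 49 Q$ ($H{\left(Q \right)} = \left(3 + Q\right) 49 = 147 + 49 Q$)
$H{\left(1 \right)} \left(-30\right) \left(-10 - \left(1 \left(-1\right) - 1\right)\right) = \left(147 + 49 \cdot 1\right) \left(-30\right) \left(-10 - \left(1 \left(-1\right) - 1\right)\right) = \left(147 + 49\right) \left(-30\right) \left(-10 - \left(-1 - 1\right)\right) = 196 \left(-30\right) \left(-10 - -2\right) = - 5880 \left(-10 + 2\right) = \left(-5880\right) \left(-8\right) = 47040$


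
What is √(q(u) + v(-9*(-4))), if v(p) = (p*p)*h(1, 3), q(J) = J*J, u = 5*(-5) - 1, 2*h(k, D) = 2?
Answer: 2*√493 ≈ 44.407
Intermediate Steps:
h(k, D) = 1 (h(k, D) = (½)*2 = 1)
u = -26 (u = -25 - 1 = -26)
q(J) = J²
v(p) = p² (v(p) = (p*p)*1 = p²*1 = p²)
√(q(u) + v(-9*(-4))) = √((-26)² + (-9*(-4))²) = √(676 + 36²) = √(676 + 1296) = √1972 = 2*√493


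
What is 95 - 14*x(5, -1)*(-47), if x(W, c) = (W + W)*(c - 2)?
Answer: -19645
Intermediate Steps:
x(W, c) = 2*W*(-2 + c) (x(W, c) = (2*W)*(-2 + c) = 2*W*(-2 + c))
95 - 14*x(5, -1)*(-47) = 95 - 14*2*5*(-2 - 1)*(-47) = 95 - 14*2*5*(-3)*(-47) = 95 - (-420)*(-47) = 95 - 14*1410 = 95 - 19740 = -19645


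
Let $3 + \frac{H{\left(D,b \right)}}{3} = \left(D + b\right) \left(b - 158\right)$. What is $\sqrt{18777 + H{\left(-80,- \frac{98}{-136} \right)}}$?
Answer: $\frac{\sqrt{259753467}}{68} \approx 237.01$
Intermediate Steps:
$H{\left(D,b \right)} = -9 + 3 \left(-158 + b\right) \left(D + b\right)$ ($H{\left(D,b \right)} = -9 + 3 \left(D + b\right) \left(b - 158\right) = -9 + 3 \left(D + b\right) \left(-158 + b\right) = -9 + 3 \left(-158 + b\right) \left(D + b\right)$)
$\sqrt{18777 + H{\left(-80,- \frac{98}{-136} \right)}} = \sqrt{18777 - \left(-37911 - \frac{7203}{4624} + 714 \left(-98\right) \frac{1}{-136}\right)} = \sqrt{18777 + \left(-9 + 37920 - 474 \left(\left(-98\right) \left(- \frac{1}{136}\right)\right) + 3 \left(\left(-98\right) \left(- \frac{1}{136}\right)\right)^{2} + 3 \left(-80\right) \left(\left(-98\right) \left(- \frac{1}{136}\right)\right)\right)} = \sqrt{18777 + \left(-9 + 37920 - \frac{11613}{34} + 3 \left(\frac{49}{68}\right)^{2} + 3 \left(-80\right) \frac{49}{68}\right)} = \sqrt{18777 - - \frac{172928619}{4624}} = \sqrt{18777 + \frac{172928619}{4624}} = \sqrt{\frac{259753467}{4624}} = \frac{\sqrt{259753467}}{68}$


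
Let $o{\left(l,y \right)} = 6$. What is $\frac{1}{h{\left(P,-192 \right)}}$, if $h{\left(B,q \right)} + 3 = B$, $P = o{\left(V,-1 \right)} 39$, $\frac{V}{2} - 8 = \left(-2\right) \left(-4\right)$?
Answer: $\frac{1}{231} \approx 0.004329$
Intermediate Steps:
$V = 32$ ($V = 16 + 2 \left(\left(-2\right) \left(-4\right)\right) = 16 + 2 \cdot 8 = 16 + 16 = 32$)
$P = 234$ ($P = 6 \cdot 39 = 234$)
$h{\left(B,q \right)} = -3 + B$
$\frac{1}{h{\left(P,-192 \right)}} = \frac{1}{-3 + 234} = \frac{1}{231}$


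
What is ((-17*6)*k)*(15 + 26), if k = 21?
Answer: -87822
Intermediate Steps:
((-17*6)*k)*(15 + 26) = (-17*6*21)*(15 + 26) = -102*21*41 = -2142*41 = -87822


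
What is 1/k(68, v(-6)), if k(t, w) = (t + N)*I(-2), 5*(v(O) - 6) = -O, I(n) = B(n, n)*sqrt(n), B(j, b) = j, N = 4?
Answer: I*sqrt(2)/288 ≈ 0.0049105*I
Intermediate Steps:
I(n) = n**(3/2) (I(n) = n*sqrt(n) = n**(3/2))
v(O) = 6 - O/5 (v(O) = 6 + (-O)/5 = 6 - O/5)
k(t, w) = -2*I*sqrt(2)*(4 + t) (k(t, w) = (t + 4)*(-2)**(3/2) = (4 + t)*(-2*I*sqrt(2)) = -2*I*sqrt(2)*(4 + t))
1/k(68, v(-6)) = 1/(2*I*sqrt(2)*(-4 - 1*68)) = 1/(2*I*sqrt(2)*(-4 - 68)) = 1/(2*I*sqrt(2)*(-72)) = 1/(-144*I*sqrt(2)) = I*sqrt(2)/288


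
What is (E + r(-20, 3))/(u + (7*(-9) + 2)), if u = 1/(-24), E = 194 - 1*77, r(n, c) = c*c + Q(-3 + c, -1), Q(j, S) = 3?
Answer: -3096/1465 ≈ -2.1133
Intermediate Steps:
r(n, c) = 3 + c² (r(n, c) = c*c + 3 = c² + 3 = 3 + c²)
E = 117 (E = 194 - 77 = 117)
u = -1/24 ≈ -0.041667
(E + r(-20, 3))/(u + (7*(-9) + 2)) = (117 + (3 + 3²))/(-1/24 + (7*(-9) + 2)) = (117 + (3 + 9))/(-1/24 + (-63 + 2)) = (117 + 12)/(-1/24 - 61) = 129/(-1465/24) = 129*(-24/1465) = -3096/1465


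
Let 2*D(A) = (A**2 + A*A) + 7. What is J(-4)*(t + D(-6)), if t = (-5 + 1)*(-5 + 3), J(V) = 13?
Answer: 1235/2 ≈ 617.50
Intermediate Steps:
D(A) = 7/2 + A**2 (D(A) = ((A**2 + A*A) + 7)/2 = ((A**2 + A**2) + 7)/2 = (2*A**2 + 7)/2 = (7 + 2*A**2)/2 = 7/2 + A**2)
t = 8 (t = -4*(-2) = 8)
J(-4)*(t + D(-6)) = 13*(8 + (7/2 + (-6)**2)) = 13*(8 + (7/2 + 36)) = 13*(8 + 79/2) = 13*(95/2) = 1235/2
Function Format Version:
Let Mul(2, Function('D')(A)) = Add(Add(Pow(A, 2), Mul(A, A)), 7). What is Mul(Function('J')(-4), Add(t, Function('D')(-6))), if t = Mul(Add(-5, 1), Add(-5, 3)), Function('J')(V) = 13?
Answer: Rational(1235, 2) ≈ 617.50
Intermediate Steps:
Function('D')(A) = Add(Rational(7, 2), Pow(A, 2)) (Function('D')(A) = Mul(Rational(1, 2), Add(Add(Pow(A, 2), Mul(A, A)), 7)) = Mul(Rational(1, 2), Add(Add(Pow(A, 2), Pow(A, 2)), 7)) = Mul(Rational(1, 2), Add(Mul(2, Pow(A, 2)), 7)) = Mul(Rational(1, 2), Add(7, Mul(2, Pow(A, 2)))) = Add(Rational(7, 2), Pow(A, 2)))
t = 8 (t = Mul(-4, -2) = 8)
Mul(Function('J')(-4), Add(t, Function('D')(-6))) = Mul(13, Add(8, Add(Rational(7, 2), Pow(-6, 2)))) = Mul(13, Add(8, Add(Rational(7, 2), 36))) = Mul(13, Add(8, Rational(79, 2))) = Mul(13, Rational(95, 2)) = Rational(1235, 2)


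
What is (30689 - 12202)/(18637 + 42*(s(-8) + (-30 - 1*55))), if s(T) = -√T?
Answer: 278543629/227028601 + 1552908*I*√2/227028601 ≈ 1.2269 + 0.0096734*I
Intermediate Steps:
(30689 - 12202)/(18637 + 42*(s(-8) + (-30 - 1*55))) = (30689 - 12202)/(18637 + 42*(-√(-8) + (-30 - 1*55))) = 18487/(18637 + 42*(-2*I*√2 + (-30 - 55))) = 18487/(18637 + 42*(-2*I*√2 - 85)) = 18487/(18637 + 42*(-85 - 2*I*√2)) = 18487/(18637 + (-3570 - 84*I*√2)) = 18487/(15067 - 84*I*√2)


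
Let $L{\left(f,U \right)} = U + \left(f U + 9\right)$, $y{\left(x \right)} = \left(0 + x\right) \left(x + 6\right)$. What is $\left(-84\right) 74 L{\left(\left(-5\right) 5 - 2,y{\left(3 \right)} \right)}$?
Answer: $4307688$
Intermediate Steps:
$y{\left(x \right)} = x \left(6 + x\right)$
$L{\left(f,U \right)} = 9 + U + U f$ ($L{\left(f,U \right)} = U + \left(U f + 9\right) = U + \left(9 + U f\right) = 9 + U + U f$)
$\left(-84\right) 74 L{\left(\left(-5\right) 5 - 2,y{\left(3 \right)} \right)} = \left(-84\right) 74 \left(9 + 3 \left(6 + 3\right) + 3 \left(6 + 3\right) \left(\left(-5\right) 5 - 2\right)\right) = - 6216 \left(9 + 3 \cdot 9 + 3 \cdot 9 \left(-25 - 2\right)\right) = - 6216 \left(9 + 27 + 27 \left(-27\right)\right) = - 6216 \left(9 + 27 - 729\right) = \left(-6216\right) \left(-693\right) = 4307688$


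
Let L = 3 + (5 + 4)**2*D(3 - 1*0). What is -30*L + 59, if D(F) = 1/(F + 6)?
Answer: -301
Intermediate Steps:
D(F) = 1/(6 + F)
L = 12 (L = 3 + (5 + 4)**2/(6 + (3 - 1*0)) = 3 + 9**2/(6 + (3 + 0)) = 3 + 81/(6 + 3) = 3 + 81/9 = 3 + 81*(1/9) = 3 + 9 = 12)
-30*L + 59 = -30*12 + 59 = -360 + 59 = -301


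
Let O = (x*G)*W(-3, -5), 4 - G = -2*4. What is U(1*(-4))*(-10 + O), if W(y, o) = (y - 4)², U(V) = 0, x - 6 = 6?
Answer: 0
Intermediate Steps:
x = 12 (x = 6 + 6 = 12)
W(y, o) = (-4 + y)²
G = 12 (G = 4 - (-2)*4 = 4 - 1*(-8) = 4 + 8 = 12)
O = 7056 (O = (12*12)*(-4 - 3)² = 144*(-7)² = 144*49 = 7056)
U(1*(-4))*(-10 + O) = 0*(-10 + 7056) = 0*7046 = 0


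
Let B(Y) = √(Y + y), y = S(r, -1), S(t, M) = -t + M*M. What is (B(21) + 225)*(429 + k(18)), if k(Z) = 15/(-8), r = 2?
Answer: 768825/8 + 3417*√5/4 ≈ 98013.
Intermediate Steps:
S(t, M) = M² - t (S(t, M) = -t + M² = M² - t)
y = -1 (y = (-1)² - 1*2 = 1 - 2 = -1)
B(Y) = √(-1 + Y) (B(Y) = √(Y - 1) = √(-1 + Y))
k(Z) = -15/8 (k(Z) = 15*(-⅛) = -15/8)
(B(21) + 225)*(429 + k(18)) = (√(-1 + 21) + 225)*(429 - 15/8) = (√20 + 225)*(3417/8) = (2*√5 + 225)*(3417/8) = (225 + 2*√5)*(3417/8) = 768825/8 + 3417*√5/4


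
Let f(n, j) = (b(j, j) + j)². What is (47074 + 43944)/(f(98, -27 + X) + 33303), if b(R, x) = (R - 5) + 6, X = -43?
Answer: 45509/26312 ≈ 1.7296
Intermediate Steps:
b(R, x) = 1 + R (b(R, x) = (-5 + R) + 6 = 1 + R)
f(n, j) = (1 + 2*j)² (f(n, j) = ((1 + j) + j)² = (1 + 2*j)²)
(47074 + 43944)/(f(98, -27 + X) + 33303) = (47074 + 43944)/((1 + 2*(-27 - 43))² + 33303) = 91018/((1 + 2*(-70))² + 33303) = 91018/((1 - 140)² + 33303) = 91018/((-139)² + 33303) = 91018/(19321 + 33303) = 91018/52624 = 91018*(1/52624) = 45509/26312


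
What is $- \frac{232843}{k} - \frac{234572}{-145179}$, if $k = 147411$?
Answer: $\frac{86064355}{2377886841} \approx 0.036194$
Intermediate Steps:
$- \frac{232843}{k} - \frac{234572}{-145179} = - \frac{232843}{147411} - \frac{234572}{-145179} = \left(-232843\right) \frac{1}{147411} - - \frac{234572}{145179} = - \frac{232843}{147411} + \frac{234572}{145179} = \frac{86064355}{2377886841}$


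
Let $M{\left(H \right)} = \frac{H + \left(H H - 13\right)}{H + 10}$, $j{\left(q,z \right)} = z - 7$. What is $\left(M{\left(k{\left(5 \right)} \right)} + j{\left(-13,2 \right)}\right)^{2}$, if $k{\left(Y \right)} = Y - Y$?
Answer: $\frac{3969}{100} \approx 39.69$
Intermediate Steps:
$k{\left(Y \right)} = 0$
$j{\left(q,z \right)} = -7 + z$ ($j{\left(q,z \right)} = z - 7 = -7 + z$)
$M{\left(H \right)} = \frac{-13 + H + H^{2}}{10 + H}$ ($M{\left(H \right)} = \frac{H + \left(H^{2} - 13\right)}{10 + H} = \frac{H + \left(-13 + H^{2}\right)}{10 + H} = \frac{-13 + H + H^{2}}{10 + H}$)
$\left(M{\left(k{\left(5 \right)} \right)} + j{\left(-13,2 \right)}\right)^{2} = \left(\frac{-13 + 0 + 0^{2}}{10 + 0} + \left(-7 + 2\right)\right)^{2} = \left(\frac{-13 + 0 + 0}{10} - 5\right)^{2} = \left(\frac{1}{10} \left(-13\right) - 5\right)^{2} = \left(- \frac{13}{10} - 5\right)^{2} = \left(- \frac{63}{10}\right)^{2} = \frac{3969}{100}$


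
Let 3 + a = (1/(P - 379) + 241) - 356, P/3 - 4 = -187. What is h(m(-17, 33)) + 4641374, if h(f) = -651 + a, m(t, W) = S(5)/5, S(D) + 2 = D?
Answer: 4306481439/928 ≈ 4.6406e+6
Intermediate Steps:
P = -549 (P = 12 + 3*(-187) = 12 - 561 = -549)
S(D) = -2 + D
a = -109505/928 (a = -3 + ((1/(-549 - 379) + 241) - 356) = -3 + ((1/(-928) + 241) - 356) = -3 + ((-1/928 + 241) - 356) = -3 + (223647/928 - 356) = -3 - 106721/928 = -109505/928 ≈ -118.00)
m(t, W) = 3/5 (m(t, W) = (-2 + 5)/5 = 3*(1/5) = 3/5)
h(f) = -713633/928 (h(f) = -651 - 109505/928 = -713633/928)
h(m(-17, 33)) + 4641374 = -713633/928 + 4641374 = 4306481439/928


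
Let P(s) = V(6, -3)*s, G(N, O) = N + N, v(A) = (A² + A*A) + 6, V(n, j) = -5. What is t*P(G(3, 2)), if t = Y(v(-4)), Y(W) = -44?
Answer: 1320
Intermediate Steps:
v(A) = 6 + 2*A² (v(A) = (A² + A²) + 6 = 2*A² + 6 = 6 + 2*A²)
G(N, O) = 2*N
t = -44
P(s) = -5*s
t*P(G(3, 2)) = -(-220)*2*3 = -(-220)*6 = -44*(-30) = 1320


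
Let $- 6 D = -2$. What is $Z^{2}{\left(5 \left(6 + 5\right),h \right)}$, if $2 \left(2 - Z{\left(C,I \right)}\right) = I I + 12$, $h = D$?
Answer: $\frac{5329}{324} \approx 16.448$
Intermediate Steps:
$D = \frac{1}{3}$ ($D = \left(- \frac{1}{6}\right) \left(-2\right) = \frac{1}{3} \approx 0.33333$)
$h = \frac{1}{3} \approx 0.33333$
$Z{\left(C,I \right)} = -4 - \frac{I^{2}}{2}$ ($Z{\left(C,I \right)} = 2 - \frac{I I + 12}{2} = 2 - \frac{I^{2} + 12}{2} = 2 - \frac{12 + I^{2}}{2} = 2 - \left(6 + \frac{I^{2}}{2}\right) = -4 - \frac{I^{2}}{2}$)
$Z^{2}{\left(5 \left(6 + 5\right),h \right)} = \left(-4 - \frac{1}{2 \cdot 9}\right)^{2} = \left(-4 - \frac{1}{18}\right)^{2} = \left(- \frac{73}{18}\right)^{2} = \frac{5329}{324}$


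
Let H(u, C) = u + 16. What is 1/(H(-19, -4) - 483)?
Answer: -1/486 ≈ -0.0020576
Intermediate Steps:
H(u, C) = 16 + u
1/(H(-19, -4) - 483) = 1/((16 - 19) - 483) = 1/(-3 - 483) = 1/(-486) = -1/486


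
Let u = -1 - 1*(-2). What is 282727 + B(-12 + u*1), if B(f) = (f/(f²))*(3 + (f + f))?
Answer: 3110016/11 ≈ 2.8273e+5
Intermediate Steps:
u = 1 (u = -1 + 2 = 1)
B(f) = (3 + 2*f)/f (B(f) = (f/f²)*(3 + 2*f) = (3 + 2*f)/f)
282727 + B(-12 + u*1) = 282727 + (2 + 3/(-12 + 1*1)) = 282727 + (2 + 3/(-12 + 1)) = 282727 + (2 + 3/(-11)) = 282727 + (2 + 3*(-1/11)) = 282727 + (2 - 3/11) = 282727 + 19/11 = 3110016/11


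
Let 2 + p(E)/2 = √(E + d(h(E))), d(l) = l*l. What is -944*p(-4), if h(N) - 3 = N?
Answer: 3776 - 1888*I*√3 ≈ 3776.0 - 3270.1*I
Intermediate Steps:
h(N) = 3 + N
d(l) = l²
p(E) = -4 + 2*√(E + (3 + E)²)
-944*p(-4) = -944*(-4 + 2*√(-4 + (3 - 4)²)) = -944*(-4 + 2*√(-4 + (-1)²)) = -944*(-4 + 2*√(-4 + 1)) = -944*(-4 + 2*√(-3)) = -944*(-4 + 2*(I*√3)) = -944*(-4 + 2*I*√3) = 3776 - 1888*I*√3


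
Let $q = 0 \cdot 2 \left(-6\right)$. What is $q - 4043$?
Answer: $-4043$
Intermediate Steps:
$q = 0$ ($q = 0 \left(-6\right) = 0$)
$q - 4043 = 0 - 4043 = -4043$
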